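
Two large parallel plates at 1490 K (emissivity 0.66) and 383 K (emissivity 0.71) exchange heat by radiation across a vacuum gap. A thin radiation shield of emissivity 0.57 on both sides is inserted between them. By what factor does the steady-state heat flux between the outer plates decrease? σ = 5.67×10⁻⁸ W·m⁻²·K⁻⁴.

factor ≈ 2.30

Without shield: q₀ = σΔ(T⁴)/(1/ε₁+1/ε₂−1) with denominator 1.924.
With shield the two gaps are in series; the resistances add: (1/ε₁+1/ε_s−1)+(1/ε_s+1/ε₂−1) = 2.270+2.163 = 4.432.
Heat-flux ratio q₀/q = 4.432/1.924.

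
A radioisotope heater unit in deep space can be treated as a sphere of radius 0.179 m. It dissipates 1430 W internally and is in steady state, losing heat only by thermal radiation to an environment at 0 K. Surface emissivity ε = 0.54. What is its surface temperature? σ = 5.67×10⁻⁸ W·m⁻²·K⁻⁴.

T ≈ 584 K

Steady state: internal power = radiated power, P = εσA T⁴.
Radiating area A = 4πr² = 0.4026 m².
T⁴ = P/(εσA) = 1430/(0.54·5.67×10⁻⁸·0.4026) = 1.160×10¹¹ K⁴.
T = (1.160×10¹¹)^(1/4).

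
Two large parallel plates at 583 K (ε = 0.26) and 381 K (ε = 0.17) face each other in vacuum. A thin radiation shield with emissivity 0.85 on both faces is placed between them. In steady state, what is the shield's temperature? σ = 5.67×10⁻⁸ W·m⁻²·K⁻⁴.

T_s ≈ 528 K

In steady state the net flux on the hot side equals that on the cold side.
σ(T₁⁴−T_s⁴)/D₁ = σ(T_s⁴−T₂⁴)/D₂, with D₁ = 1/ε₁+1/ε_s−1 = 4.023, D₂ = 1/ε_s+1/ε₂−1 = 6.059.
Solve for T_s⁴: T_s⁴ = (D₂·T₁⁴ + D₁·T₂⁴)/(D₁+D₂) = 7.784×10¹⁰ K⁴.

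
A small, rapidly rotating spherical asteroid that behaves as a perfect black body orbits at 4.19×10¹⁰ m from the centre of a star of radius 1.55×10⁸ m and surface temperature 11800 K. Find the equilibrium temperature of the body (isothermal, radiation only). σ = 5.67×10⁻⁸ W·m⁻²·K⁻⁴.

The star's surface emits σT_*⁴; at distance d the flux is S = σT_*⁴(R_*/d)².
S = 5.67×10⁻⁸·(11800)⁴·(1.55×10⁸/4.19×10¹⁰)² = 15040 W/m².
For an isothermal sphere T⁴ = (1−a)S/(4σ) = 6.633×10¹⁰ K⁴.

T ≈ 507 K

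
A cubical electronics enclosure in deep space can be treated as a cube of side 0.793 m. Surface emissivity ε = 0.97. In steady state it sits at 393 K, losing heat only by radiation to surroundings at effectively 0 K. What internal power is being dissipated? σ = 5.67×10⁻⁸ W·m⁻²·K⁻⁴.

Steady state: P = εσA T⁴.
A = 6L² = 3.773 m²; T⁴ = (393)⁴ = 2.385×10¹⁰ K⁴.
P = 0.97 × 5.67×10⁻⁸ × 3.773 × 2.385×10¹⁰.

P ≈ 4950 W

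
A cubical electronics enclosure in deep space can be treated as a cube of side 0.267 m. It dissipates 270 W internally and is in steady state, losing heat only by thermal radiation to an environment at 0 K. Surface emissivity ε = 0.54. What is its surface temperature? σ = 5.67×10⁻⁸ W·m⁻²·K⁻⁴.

T ≈ 379 K

Steady state: internal power = radiated power, P = εσA T⁴.
Radiating area A = 6L² = 0.4277 m².
T⁴ = P/(εσA) = 270/(0.54·5.67×10⁻⁸·0.4277) = 2.062×10¹⁰ K⁴.
T = (2.062×10¹⁰)^(1/4).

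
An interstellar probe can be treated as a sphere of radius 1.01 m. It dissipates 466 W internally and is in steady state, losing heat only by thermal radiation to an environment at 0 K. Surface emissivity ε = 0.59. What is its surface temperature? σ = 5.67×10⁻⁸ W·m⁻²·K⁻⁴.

T ≈ 182 K

Steady state: internal power = radiated power, P = εσA T⁴.
Radiating area A = 4πr² = 12.82 m².
T⁴ = P/(εσA) = 466/(0.59·5.67×10⁻⁸·12.82) = 1.087×10⁹ K⁴.
T = (1.087×10⁹)^(1/4).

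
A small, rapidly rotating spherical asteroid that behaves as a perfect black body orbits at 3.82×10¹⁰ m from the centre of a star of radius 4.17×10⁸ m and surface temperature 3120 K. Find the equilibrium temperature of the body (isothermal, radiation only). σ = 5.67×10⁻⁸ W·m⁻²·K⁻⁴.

T ≈ 231 K

The star's surface emits σT_*⁴; at distance d the flux is S = σT_*⁴(R_*/d)².
S = 5.67×10⁻⁸·(3120)⁴·(4.17×10⁸/3.82×10¹⁰)² = 640.2 W/m².
For an isothermal sphere T⁴ = (1−a)S/(4σ) = 2.823×10⁹ K⁴.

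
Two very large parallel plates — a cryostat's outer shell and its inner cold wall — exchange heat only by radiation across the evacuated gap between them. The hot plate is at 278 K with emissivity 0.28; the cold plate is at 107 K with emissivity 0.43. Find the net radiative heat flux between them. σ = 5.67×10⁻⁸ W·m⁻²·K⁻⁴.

For two infinite grey parallel plates, q = σ(T₁⁴ − T₂⁴)/(1/ε₁ + 1/ε₂ − 1).
T₁⁴ − T₂⁴ = 5.973×10⁹ − 1.311×10⁸ = 5.842×10⁹ K⁴.
1/ε₁ + 1/ε₂ − 1 = 3.571 + 2.326 − 1 = 4.897.
q = 5.67×10⁻⁸ × 5.842×10⁹ / 4.897.

q ≈ 67.6 W/m²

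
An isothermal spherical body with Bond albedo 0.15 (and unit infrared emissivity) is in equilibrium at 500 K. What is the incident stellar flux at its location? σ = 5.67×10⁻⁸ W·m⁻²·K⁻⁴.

S ≈ 16700 W/m²

(1−a)S·πr² = σ·4πr²·T⁴ ⇒ S = 4σT⁴/(1−a).
S = 4·5.67×10⁻⁸·6.250×10¹⁰/0.850.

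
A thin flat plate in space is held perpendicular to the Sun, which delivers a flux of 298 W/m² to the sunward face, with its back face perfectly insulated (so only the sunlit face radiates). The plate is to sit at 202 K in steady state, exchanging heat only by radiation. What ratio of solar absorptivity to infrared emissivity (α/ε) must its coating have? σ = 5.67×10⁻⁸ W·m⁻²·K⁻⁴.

α/ε ≈ 0.317

Balance: αS·A = εσ·1A·T⁴ ⇒ α/ε = σT⁴/S.
α/ε = 5.67×10⁻⁸·(202)⁴/298 = 5.67×10⁻⁸·1.665×10⁹/298.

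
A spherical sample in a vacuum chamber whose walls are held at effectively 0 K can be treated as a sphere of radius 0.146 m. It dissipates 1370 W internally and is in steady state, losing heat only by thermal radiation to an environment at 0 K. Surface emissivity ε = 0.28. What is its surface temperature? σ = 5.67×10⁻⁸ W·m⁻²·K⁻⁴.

Steady state: internal power = radiated power, P = εσA T⁴.
Radiating area A = 4πr² = 0.2679 m².
T⁴ = P/(εσA) = 1370/(0.28·5.67×10⁻⁸·0.2679) = 3.222×10¹¹ K⁴.
T = (3.222×10¹¹)^(1/4).

T ≈ 753 K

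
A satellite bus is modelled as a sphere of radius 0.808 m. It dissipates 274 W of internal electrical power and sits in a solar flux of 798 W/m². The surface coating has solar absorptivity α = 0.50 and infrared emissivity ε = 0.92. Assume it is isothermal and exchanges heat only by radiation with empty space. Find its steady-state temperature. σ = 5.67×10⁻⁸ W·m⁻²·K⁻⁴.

At steady state, absorbed solar power + internal power = radiated power.
Absorbed: α·S·A_cross = 0.50·798·2.051 = 818.4 W (cross-section πr²).
Total input = 818.4 + 274 = 1092 W.
Radiated: εσ·A_surf·T⁴ with A_surf = 4πr² = 8.204 m².
T⁴ = 1092/(0.92·5.67×10⁻⁸·8.204) = 2.552×10⁹ K⁴.

T ≈ 225 K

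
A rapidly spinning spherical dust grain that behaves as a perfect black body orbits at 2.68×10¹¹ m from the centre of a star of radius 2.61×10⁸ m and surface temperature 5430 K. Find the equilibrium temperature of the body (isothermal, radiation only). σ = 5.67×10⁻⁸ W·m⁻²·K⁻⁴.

The star's surface emits σT_*⁴; at distance d the flux is S = σT_*⁴(R_*/d)².
S = 5.67×10⁻⁸·(5430)⁴·(2.61×10⁸/2.68×10¹¹)² = 46.75 W/m².
For an isothermal sphere T⁴ = (1−a)S/(4σ) = 2.061×10⁸ K⁴.

T ≈ 120 K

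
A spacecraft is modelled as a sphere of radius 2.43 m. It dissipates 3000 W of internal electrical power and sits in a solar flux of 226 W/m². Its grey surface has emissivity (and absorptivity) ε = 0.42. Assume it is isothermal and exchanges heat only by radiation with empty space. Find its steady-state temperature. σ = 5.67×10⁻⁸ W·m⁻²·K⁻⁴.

T ≈ 228 K

At steady state, absorbed solar power + internal power = radiated power.
Absorbed: α·S·A_cross = 0.42·226·18.55 = 1761 W (cross-section πr²).
Total input = 1761 + 3000 = 4761 W.
Radiated: εσ·A_surf·T⁴ with A_surf = 4πr² = 74.20 m².
T⁴ = 4761/(0.42·5.67×10⁻⁸·74.20) = 2.694×10⁹ K⁴.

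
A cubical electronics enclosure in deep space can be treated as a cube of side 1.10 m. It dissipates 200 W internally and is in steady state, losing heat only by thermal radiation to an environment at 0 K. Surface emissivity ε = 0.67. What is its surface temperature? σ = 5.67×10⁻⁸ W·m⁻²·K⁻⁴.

Steady state: internal power = radiated power, P = εσA T⁴.
Radiating area A = 6L² = 7.260 m².
T⁴ = P/(εσA) = 200/(0.67·5.67×10⁻⁸·7.260) = 7.252×10⁸ K⁴.
T = (7.252×10⁸)^(1/4).

T ≈ 164 K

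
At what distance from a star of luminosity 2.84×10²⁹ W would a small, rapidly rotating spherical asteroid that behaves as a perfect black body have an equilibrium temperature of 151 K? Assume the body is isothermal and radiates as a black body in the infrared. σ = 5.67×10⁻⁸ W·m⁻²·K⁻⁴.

d ≈ 1.38×10¹³ m

For an isothermal black-emitting sphere, (1−a)S·πr² = σ·4πr²·T⁴ ⇒ S = 4σT⁴/(1−a).
S = 4·5.67×10⁻⁸·(151)⁴/1.00 = 117.9 W/m².
Flux falls as S = L/(4πd²), so d = √(L/(4πS)) = √(2.84×10²⁹/(4π·117.9)).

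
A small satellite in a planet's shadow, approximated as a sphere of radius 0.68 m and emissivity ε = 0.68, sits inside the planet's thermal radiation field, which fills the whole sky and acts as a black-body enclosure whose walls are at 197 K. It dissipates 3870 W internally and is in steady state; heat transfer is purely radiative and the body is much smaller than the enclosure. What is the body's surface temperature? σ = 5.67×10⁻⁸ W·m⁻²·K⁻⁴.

T ≈ 370 K

For a small grey body in a large enclosure, net radiated power = εσA(T⁴ − T_w⁴).
Steady state: P = εσA(T⁴ − T_w⁴) with A = 4πr² = 5.811 m².
T⁴ = P/(εσA) + T_w⁴ = 3870/(0.68·5.67×10⁻⁸·5.811) + (197)⁴
    = 1.727×10¹⁰ + 1.506×10⁹ = 1.878×10¹⁰ K⁴.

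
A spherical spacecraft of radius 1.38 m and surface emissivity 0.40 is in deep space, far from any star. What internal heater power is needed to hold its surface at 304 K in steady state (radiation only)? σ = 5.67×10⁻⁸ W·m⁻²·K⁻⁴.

P = εσ·4πr²·T⁴.
4πr² = 23.93 m²; T⁴ = 8.541×10⁹ K⁴.
P = 0.40·5.67×10⁻⁸·23.93·8.541×10⁹.

P ≈ 4640 W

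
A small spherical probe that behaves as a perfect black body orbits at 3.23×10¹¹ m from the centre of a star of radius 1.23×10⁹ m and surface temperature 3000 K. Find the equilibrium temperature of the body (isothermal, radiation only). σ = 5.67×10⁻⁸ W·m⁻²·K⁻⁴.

T ≈ 131 K

The star's surface emits σT_*⁴; at distance d the flux is S = σT_*⁴(R_*/d)².
S = 5.67×10⁻⁸·(3000)⁴·(1.23×10⁹/3.23×10¹¹)² = 66.60 W/m².
For an isothermal sphere T⁴ = (1−a)S/(4σ) = 2.937×10⁸ K⁴.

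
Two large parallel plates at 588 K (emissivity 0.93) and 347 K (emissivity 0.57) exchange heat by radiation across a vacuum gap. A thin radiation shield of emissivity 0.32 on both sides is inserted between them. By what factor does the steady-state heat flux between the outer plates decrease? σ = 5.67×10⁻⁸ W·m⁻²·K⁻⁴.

factor ≈ 3.87

Without shield: q₀ = σΔ(T⁴)/(1/ε₁+1/ε₂−1) with denominator 1.830.
With shield the two gaps are in series; the resistances add: (1/ε₁+1/ε_s−1)+(1/ε_s+1/ε₂−1) = 3.200+3.879 = 7.080.
Heat-flux ratio q₀/q = 7.080/1.830.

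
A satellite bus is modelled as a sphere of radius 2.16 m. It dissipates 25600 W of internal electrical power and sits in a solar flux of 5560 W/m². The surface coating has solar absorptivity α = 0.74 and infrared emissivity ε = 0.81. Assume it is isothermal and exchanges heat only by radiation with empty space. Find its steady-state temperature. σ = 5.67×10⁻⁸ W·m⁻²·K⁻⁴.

T ≈ 423 K

At steady state, absorbed solar power + internal power = radiated power.
Absorbed: α·S·A_cross = 0.74·5560·14.66 = 60310 W (cross-section πr²).
Total input = 60310 + 25600 = 85910 W.
Radiated: εσ·A_surf·T⁴ with A_surf = 4πr² = 58.63 m².
T⁴ = 85910/(0.81·5.67×10⁻⁸·58.63) = 3.190×10¹⁰ K⁴.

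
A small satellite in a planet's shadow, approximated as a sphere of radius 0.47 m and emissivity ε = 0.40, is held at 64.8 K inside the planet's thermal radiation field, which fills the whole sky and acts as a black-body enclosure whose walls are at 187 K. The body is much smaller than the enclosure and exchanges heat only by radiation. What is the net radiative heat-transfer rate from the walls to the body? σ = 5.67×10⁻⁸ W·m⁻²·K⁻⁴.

For a small grey body in a large enclosure: P_net = εσA(T_body⁴ − T_wall⁴).
A = 4πr² = 2.776 m²; T_body⁴ − T_wall⁴ = 1.763×10⁷ − 1.223×10⁹ = -1.205×10⁹ K⁴.
|P_net| = 0.40·5.67×10⁻⁸·2.776·1.205×10⁹.

P_net ≈ 75.9 W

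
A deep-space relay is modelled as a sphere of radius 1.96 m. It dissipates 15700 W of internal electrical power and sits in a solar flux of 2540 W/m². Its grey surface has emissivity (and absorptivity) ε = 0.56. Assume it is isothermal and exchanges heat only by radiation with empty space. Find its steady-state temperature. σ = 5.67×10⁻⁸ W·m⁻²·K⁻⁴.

T ≈ 383 K

At steady state, absorbed solar power + internal power = radiated power.
Absorbed: α·S·A_cross = 0.56·2540·12.07 = 17170 W (cross-section πr²).
Total input = 17170 + 15700 = 32870 W.
Radiated: εσ·A_surf·T⁴ with A_surf = 4πr² = 48.27 m².
T⁴ = 32870/(0.56·5.67×10⁻⁸·48.27) = 2.144×10¹⁰ K⁴.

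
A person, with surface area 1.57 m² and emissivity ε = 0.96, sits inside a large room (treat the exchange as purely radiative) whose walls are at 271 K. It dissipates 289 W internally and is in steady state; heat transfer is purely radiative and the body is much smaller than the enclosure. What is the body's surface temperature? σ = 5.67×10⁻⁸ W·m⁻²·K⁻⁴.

For a small grey body in a large enclosure, net radiated power = εσA(T⁴ − T_w⁴).
Steady state: P = εσA(T⁴ − T_w⁴) with A = 1.57 m².
T⁴ = P/(εσA) + T_w⁴ = 289/(0.96·5.67×10⁻⁸·1.570) + (271)⁴
    = 3.382×10⁹ + 5.394×10⁹ = 8.775×10⁹ K⁴.

T ≈ 306 K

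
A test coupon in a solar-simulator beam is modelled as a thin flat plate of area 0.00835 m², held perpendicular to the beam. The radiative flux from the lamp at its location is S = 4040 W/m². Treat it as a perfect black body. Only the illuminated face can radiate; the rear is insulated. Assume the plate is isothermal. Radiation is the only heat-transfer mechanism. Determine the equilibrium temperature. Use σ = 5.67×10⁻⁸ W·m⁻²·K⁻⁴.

T ≈ 517 K

At equilibrium, absorbed power = emitted power.
Absorbing cross-section = A = 0.008350 m²; emitting surface = A = 0.008350 m² (ratio 1).
S·A_cross = εσ·A_surf·T⁴  ⇒  T⁴ = S/(1σ).
T⁴ = 1.00·4040/(1·5.67×10⁻⁸) = 7.125×10¹⁰ K⁴.
T = (7.125×10¹⁰)^(1/4).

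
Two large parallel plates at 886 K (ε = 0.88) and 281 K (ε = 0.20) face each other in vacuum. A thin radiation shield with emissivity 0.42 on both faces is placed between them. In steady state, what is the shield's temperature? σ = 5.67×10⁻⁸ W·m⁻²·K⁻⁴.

In steady state the net flux on the hot side equals that on the cold side.
σ(T₁⁴−T_s⁴)/D₁ = σ(T_s⁴−T₂⁴)/D₂, with D₁ = 1/ε₁+1/ε_s−1 = 2.517, D₂ = 1/ε_s+1/ε₂−1 = 6.381.
Solve for T_s⁴: T_s⁴ = (D₂·T₁⁴ + D₁·T₂⁴)/(D₁+D₂) = 4.437×10¹¹ K⁴.

T_s ≈ 816 K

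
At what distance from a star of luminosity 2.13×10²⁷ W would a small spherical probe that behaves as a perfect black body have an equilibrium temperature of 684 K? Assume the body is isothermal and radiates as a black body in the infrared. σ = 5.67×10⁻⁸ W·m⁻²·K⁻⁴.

For an isothermal black-emitting sphere, (1−a)S·πr² = σ·4πr²·T⁴ ⇒ S = 4σT⁴/(1−a).
S = 4·5.67×10⁻⁸·(684)⁴/1.00 = 49640 W/m².
Flux falls as S = L/(4πd²), so d = √(L/(4πS)) = √(2.13×10²⁷/(4π·49640)).

d ≈ 5.84×10¹⁰ m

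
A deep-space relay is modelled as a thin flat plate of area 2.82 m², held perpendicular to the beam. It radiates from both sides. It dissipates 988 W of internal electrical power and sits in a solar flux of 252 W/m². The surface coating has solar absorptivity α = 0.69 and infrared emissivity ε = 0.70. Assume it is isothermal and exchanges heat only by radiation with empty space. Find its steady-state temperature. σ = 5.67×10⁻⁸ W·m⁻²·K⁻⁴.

T ≈ 285 K

At steady state, absorbed solar power + internal power = radiated power.
Absorbed: α·S·A_cross = 0.69·252·2.820 = 490.3 W (cross-section A).
Total input = 490.3 + 988 = 1478 W.
Radiated: εσ·A_surf·T⁴ with A_surf = 2A = 5.640 m².
T⁴ = 1478/(0.70·5.67×10⁻⁸·5.640) = 6.604×10⁹ K⁴.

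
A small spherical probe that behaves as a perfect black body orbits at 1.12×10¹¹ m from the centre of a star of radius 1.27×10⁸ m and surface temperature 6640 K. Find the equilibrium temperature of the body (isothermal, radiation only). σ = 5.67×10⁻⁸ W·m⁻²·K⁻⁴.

The star's surface emits σT_*⁴; at distance d the flux is S = σT_*⁴(R_*/d)².
S = 5.67×10⁻⁸·(6640)⁴·(1.27×10⁸/1.12×10¹¹)² = 141.7 W/m².
For an isothermal sphere T⁴ = (1−a)S/(4σ) = 6.249×10⁸ K⁴.

T ≈ 158 K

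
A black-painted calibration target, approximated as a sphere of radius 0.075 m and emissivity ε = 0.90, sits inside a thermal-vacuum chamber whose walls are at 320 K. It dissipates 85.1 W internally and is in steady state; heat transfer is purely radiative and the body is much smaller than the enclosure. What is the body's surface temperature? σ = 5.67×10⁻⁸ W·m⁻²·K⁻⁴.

T ≈ 430 K

For a small grey body in a large enclosure, net radiated power = εσA(T⁴ − T_w⁴).
Steady state: P = εσA(T⁴ − T_w⁴) with A = 4πr² = 0.07069 m².
T⁴ = P/(εσA) + T_w⁴ = 85.1/(0.90·5.67×10⁻⁸·0.07069) + (320)⁴
    = 2.359×10¹⁰ + 1.049×10¹⁰ = 3.408×10¹⁰ K⁴.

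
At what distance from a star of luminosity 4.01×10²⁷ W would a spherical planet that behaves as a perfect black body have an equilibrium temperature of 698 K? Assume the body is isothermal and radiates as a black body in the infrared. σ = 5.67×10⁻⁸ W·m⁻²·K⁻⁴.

d ≈ 7.70×10¹⁰ m

For an isothermal black-emitting sphere, (1−a)S·πr² = σ·4πr²·T⁴ ⇒ S = 4σT⁴/(1−a).
S = 4·5.67×10⁻⁸·(698)⁴/1.00 = 53840 W/m².
Flux falls as S = L/(4πd²), so d = √(L/(4πS)) = √(4.01×10²⁷/(4π·53840)).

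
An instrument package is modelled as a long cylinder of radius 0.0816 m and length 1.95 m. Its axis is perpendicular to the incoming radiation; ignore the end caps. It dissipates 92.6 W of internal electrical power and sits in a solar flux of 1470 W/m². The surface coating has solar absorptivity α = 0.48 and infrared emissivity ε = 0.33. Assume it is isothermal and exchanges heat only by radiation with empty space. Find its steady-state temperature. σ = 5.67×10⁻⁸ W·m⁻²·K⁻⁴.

T ≈ 361 K

At steady state, absorbed solar power + internal power = radiated power.
Absorbed: α·S·A_cross = 0.48·1470·0.3182 = 224.6 W (cross-section 2rL).
Total input = 224.6 + 92.6 = 317.2 W.
Radiated: εσ·A_surf·T⁴ with A_surf = 2πrL = 0.9998 m².
T⁴ = 317.2/(0.33·5.67×10⁻⁸·0.9998) = 1.695×10¹⁰ K⁴.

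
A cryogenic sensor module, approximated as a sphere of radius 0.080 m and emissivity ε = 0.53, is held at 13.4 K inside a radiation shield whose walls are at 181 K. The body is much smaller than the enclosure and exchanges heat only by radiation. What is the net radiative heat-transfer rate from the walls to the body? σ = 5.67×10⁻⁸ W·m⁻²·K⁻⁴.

For a small grey body in a large enclosure: P_net = εσA(T_body⁴ − T_wall⁴).
A = 4πr² = 0.08042 m²; T_body⁴ − T_wall⁴ = 32240 − 1.073×10⁹ = -1.073×10⁹ K⁴.
|P_net| = 0.53·5.67×10⁻⁸·0.08042·1.073×10⁹.

P_net ≈ 2.59 W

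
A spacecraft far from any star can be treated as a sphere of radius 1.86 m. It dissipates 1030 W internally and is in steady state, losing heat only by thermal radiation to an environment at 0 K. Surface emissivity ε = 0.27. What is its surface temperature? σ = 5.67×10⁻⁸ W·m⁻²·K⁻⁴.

Steady state: internal power = radiated power, P = εσA T⁴.
Radiating area A = 4πr² = 43.47 m².
T⁴ = P/(εσA) = 1030/(0.27·5.67×10⁻⁸·43.47) = 1.548×10⁹ K⁴.
T = (1.548×10⁹)^(1/4).

T ≈ 198 K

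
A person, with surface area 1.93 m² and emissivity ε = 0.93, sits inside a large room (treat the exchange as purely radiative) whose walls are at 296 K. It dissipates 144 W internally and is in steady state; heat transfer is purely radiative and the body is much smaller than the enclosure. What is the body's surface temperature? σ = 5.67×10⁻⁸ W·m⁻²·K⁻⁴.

T ≈ 309 K

For a small grey body in a large enclosure, net radiated power = εσA(T⁴ − T_w⁴).
Steady state: P = εσA(T⁴ − T_w⁴) with A = 1.93 m².
T⁴ = P/(εσA) + T_w⁴ = 144/(0.93·5.67×10⁻⁸·1.930) + (296)⁴
    = 1.415×10⁹ + 7.677×10⁹ = 9.092×10⁹ K⁴.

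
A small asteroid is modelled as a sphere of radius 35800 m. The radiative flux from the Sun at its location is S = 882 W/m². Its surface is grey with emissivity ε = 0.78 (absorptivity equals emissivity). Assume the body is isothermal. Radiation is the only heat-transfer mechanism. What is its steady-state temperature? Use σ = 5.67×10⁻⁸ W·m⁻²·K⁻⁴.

At equilibrium, absorbed power = emitted power.
Absorbing cross-section = πr² = 4.026×10⁹ m²; emitting surface = 4πr² = 1.611×10¹⁰ m² (ratio 4).
εS·A_cross = εσ·A_surf·T⁴  ⇒  T⁴ = S/(4σ)   (ε cancels).
T⁴ = 882/(4·5.67×10⁻⁸) = 3.889×10⁹ K⁴.
T = (3.889×10⁹)^(1/4).

T ≈ 250 K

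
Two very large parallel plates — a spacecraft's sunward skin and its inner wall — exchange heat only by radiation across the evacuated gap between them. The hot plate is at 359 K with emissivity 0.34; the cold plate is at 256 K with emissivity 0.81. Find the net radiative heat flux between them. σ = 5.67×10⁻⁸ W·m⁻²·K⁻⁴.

For two infinite grey parallel plates, q = σ(T₁⁴ − T₂⁴)/(1/ε₁ + 1/ε₂ − 1).
T₁⁴ − T₂⁴ = 1.661×10¹⁰ − 4.295×10⁹ = 1.232×10¹⁰ K⁴.
1/ε₁ + 1/ε₂ − 1 = 2.941 + 1.235 − 1 = 3.176.
q = 5.67×10⁻⁸ × 1.232×10¹⁰ / 3.176.

q ≈ 220 W/m²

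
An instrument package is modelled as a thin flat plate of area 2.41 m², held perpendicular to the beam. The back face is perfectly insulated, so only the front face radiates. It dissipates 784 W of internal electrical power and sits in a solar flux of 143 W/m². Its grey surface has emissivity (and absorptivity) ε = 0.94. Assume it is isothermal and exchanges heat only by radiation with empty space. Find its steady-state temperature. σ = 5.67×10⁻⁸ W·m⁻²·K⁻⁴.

T ≈ 305 K

At steady state, absorbed solar power + internal power = radiated power.
Absorbed: α·S·A_cross = 0.94·143·2.410 = 324.0 W (cross-section A).
Total input = 324.0 + 784 = 1108 W.
Radiated: εσ·A_surf·T⁴ with A_surf = A = 2.410 m².
T⁴ = 1108/(0.94·5.67×10⁻⁸·2.410) = 8.626×10⁹ K⁴.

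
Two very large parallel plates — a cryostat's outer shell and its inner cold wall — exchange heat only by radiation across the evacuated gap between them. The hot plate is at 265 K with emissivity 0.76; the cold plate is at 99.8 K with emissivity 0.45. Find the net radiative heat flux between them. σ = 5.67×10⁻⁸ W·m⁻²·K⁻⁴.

For two infinite grey parallel plates, q = σ(T₁⁴ − T₂⁴)/(1/ε₁ + 1/ε₂ − 1).
T₁⁴ − T₂⁴ = 4.932×10⁹ − 9.920×10⁷ = 4.832×10⁹ K⁴.
1/ε₁ + 1/ε₂ − 1 = 1.316 + 2.222 − 1 = 2.538.
q = 5.67×10⁻⁸ × 4.832×10⁹ / 2.538.

q ≈ 108 W/m²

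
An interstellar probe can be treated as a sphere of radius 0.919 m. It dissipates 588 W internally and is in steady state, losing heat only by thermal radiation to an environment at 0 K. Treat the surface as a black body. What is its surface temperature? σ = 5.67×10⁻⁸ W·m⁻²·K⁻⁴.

T ≈ 177 K

Steady state: internal power = radiated power, P = εσA T⁴.
Radiating area A = 4πr² = 10.61 m².
T⁴ = P/(εσA) = 588/(1.0·5.67×10⁻⁸·10.61) = 9.771×10⁸ K⁴.
T = (9.771×10⁸)^(1/4).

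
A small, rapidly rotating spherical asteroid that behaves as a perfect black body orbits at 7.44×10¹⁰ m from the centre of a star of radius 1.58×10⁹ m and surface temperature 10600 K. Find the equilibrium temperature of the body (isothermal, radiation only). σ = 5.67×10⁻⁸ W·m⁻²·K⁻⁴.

T ≈ 1090 K

The star's surface emits σT_*⁴; at distance d the flux is S = σT_*⁴(R_*/d)².
S = 5.67×10⁻⁸·(10600)⁴·(1.58×10⁹/7.44×10¹⁰)² = 3.228×10⁵ W/m².
For an isothermal sphere T⁴ = (1−a)S/(4σ) = 1.423×10¹² K⁴.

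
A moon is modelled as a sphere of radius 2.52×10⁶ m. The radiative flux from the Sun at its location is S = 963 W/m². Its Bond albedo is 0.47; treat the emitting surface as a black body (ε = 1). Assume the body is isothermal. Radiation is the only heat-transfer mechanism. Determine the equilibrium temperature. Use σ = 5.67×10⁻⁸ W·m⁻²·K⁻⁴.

At equilibrium, absorbed power = emitted power.
Absorbing cross-section = πr² = 1.995×10¹³ m²; emitting surface = 4πr² = 7.980×10¹³ m² (ratio 4).
(1−a)S·A_cross = εσ·A_surf·T⁴  ⇒  T⁴ = (1−a)S/(4σ).
T⁴ = 0.530·963/(4·5.67×10⁻⁸) = 2.250×10⁹ K⁴.
T = (2.250×10⁹)^(1/4).

T ≈ 218 K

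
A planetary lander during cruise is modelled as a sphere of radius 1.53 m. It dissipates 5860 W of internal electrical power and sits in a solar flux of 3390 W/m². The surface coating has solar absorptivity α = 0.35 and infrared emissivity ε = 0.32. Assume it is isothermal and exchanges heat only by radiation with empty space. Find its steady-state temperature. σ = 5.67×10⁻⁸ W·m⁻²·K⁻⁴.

T ≈ 407 K

At steady state, absorbed solar power + internal power = radiated power.
Absorbed: α·S·A_cross = 0.35·3390·7.354 = 8726 W (cross-section πr²).
Total input = 8726 + 5860 = 14590 W.
Radiated: εσ·A_surf·T⁴ with A_surf = 4πr² = 29.42 m².
T⁴ = 14590/(0.32·5.67×10⁻⁸·29.42) = 2.733×10¹⁰ K⁴.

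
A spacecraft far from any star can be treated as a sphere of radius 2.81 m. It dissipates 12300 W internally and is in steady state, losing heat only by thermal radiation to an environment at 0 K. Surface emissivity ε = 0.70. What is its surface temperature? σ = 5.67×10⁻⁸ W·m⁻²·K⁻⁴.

T ≈ 236 K

Steady state: internal power = radiated power, P = εσA T⁴.
Radiating area A = 4πr² = 99.23 m².
T⁴ = P/(εσA) = 12300/(0.70·5.67×10⁻⁸·99.23) = 3.123×10⁹ K⁴.
T = (3.123×10⁹)^(1/4).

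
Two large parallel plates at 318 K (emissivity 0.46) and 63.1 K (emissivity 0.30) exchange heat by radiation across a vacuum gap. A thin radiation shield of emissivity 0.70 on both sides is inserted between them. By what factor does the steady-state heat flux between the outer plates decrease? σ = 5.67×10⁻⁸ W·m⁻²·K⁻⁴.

factor ≈ 1.41

Without shield: q₀ = σΔ(T⁴)/(1/ε₁+1/ε₂−1) with denominator 4.507.
With shield the two gaps are in series; the resistances add: (1/ε₁+1/ε_s−1)+(1/ε_s+1/ε₂−1) = 2.602+3.762 = 6.364.
Heat-flux ratio q₀/q = 6.364/4.507.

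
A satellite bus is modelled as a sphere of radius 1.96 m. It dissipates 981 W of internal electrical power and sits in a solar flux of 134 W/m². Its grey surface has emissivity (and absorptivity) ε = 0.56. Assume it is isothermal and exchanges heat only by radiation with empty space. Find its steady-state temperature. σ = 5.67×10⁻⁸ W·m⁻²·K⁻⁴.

At steady state, absorbed solar power + internal power = radiated power.
Absorbed: α·S·A_cross = 0.56·134·12.07 = 905.6 W (cross-section πr²).
Total input = 905.6 + 981 = 1887 W.
Radiated: εσ·A_surf·T⁴ with A_surf = 4πr² = 48.27 m².
T⁴ = 1887/(0.56·5.67×10⁻⁸·48.27) = 1.231×10⁹ K⁴.

T ≈ 187 K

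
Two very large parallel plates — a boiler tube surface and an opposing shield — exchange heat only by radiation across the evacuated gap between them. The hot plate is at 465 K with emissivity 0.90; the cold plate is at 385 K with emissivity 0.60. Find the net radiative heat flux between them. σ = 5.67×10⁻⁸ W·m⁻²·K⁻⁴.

q ≈ 790 W/m²

For two infinite grey parallel plates, q = σ(T₁⁴ − T₂⁴)/(1/ε₁ + 1/ε₂ − 1).
T₁⁴ − T₂⁴ = 4.675×10¹⁰ − 2.197×10¹⁰ = 2.478×10¹⁰ K⁴.
1/ε₁ + 1/ε₂ − 1 = 1.111 + 1.667 − 1 = 1.778.
q = 5.67×10⁻⁸ × 2.478×10¹⁰ / 1.778.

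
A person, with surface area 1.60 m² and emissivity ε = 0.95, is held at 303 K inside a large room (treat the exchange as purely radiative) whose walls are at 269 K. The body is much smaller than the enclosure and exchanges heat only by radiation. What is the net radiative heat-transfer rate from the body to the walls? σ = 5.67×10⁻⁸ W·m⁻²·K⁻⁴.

P_net ≈ 275 W

For a small grey body in a large enclosure: P_net = εσA(T_body⁴ − T_wall⁴).
A = 1.60 m²; T_body⁴ − T_wall⁴ = 8.429×10⁹ − 5.236×10⁹ = 3.193×10⁹ K⁴.
|P_net| = 0.95·5.67×10⁻⁸·1.600·3.193×10⁹.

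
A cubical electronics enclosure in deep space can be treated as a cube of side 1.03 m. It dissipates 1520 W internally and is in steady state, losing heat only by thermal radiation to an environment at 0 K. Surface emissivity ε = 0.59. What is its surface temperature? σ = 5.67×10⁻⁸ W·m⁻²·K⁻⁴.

Steady state: internal power = radiated power, P = εσA T⁴.
Radiating area A = 6L² = 6.365 m².
T⁴ = P/(εσA) = 1520/(0.59·5.67×10⁻⁸·6.365) = 7.138×10⁹ K⁴.
T = (7.138×10⁹)^(1/4).

T ≈ 291 K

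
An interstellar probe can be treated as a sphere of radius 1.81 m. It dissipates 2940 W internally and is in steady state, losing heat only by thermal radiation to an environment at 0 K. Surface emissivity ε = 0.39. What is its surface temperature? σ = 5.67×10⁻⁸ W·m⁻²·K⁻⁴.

T ≈ 238 K

Steady state: internal power = radiated power, P = εσA T⁴.
Radiating area A = 4πr² = 41.17 m².
T⁴ = P/(εσA) = 2940/(0.39·5.67×10⁻⁸·41.17) = 3.229×10⁹ K⁴.
T = (3.229×10⁹)^(1/4).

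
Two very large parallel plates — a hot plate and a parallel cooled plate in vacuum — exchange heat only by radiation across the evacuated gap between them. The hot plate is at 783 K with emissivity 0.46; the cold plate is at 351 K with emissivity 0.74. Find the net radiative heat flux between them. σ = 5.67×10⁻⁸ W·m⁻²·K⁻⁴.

For two infinite grey parallel plates, q = σ(T₁⁴ − T₂⁴)/(1/ε₁ + 1/ε₂ − 1).
T₁⁴ − T₂⁴ = 3.759×10¹¹ − 1.518×10¹⁰ = 3.607×10¹¹ K⁴.
1/ε₁ + 1/ε₂ − 1 = 2.174 + 1.351 − 1 = 2.525.
q = 5.67×10⁻⁸ × 3.607×10¹¹ / 2.525.

q ≈ 8100 W/m²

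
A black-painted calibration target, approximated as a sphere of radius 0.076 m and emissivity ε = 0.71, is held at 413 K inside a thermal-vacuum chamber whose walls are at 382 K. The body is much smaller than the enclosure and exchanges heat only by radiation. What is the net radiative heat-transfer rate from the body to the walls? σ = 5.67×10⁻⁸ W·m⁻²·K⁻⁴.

For a small grey body in a large enclosure: P_net = εσA(T_body⁴ − T_wall⁴).
A = 4πr² = 0.07258 m²; T_body⁴ − T_wall⁴ = 2.909×10¹⁰ − 2.129×10¹⁰ = 7.800×10⁹ K⁴.
|P_net| = 0.71·5.67×10⁻⁸·0.07258·7.800×10⁹.

P_net ≈ 22.8 W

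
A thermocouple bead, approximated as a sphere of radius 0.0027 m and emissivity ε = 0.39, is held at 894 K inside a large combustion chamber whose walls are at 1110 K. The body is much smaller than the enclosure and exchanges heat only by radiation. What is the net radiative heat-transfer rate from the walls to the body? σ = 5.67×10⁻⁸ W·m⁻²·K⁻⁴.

P_net ≈ 1.78 W

For a small grey body in a large enclosure: P_net = εσA(T_body⁴ − T_wall⁴).
A = 4πr² = 9.161×10⁻⁵ m²; T_body⁴ − T_wall⁴ = 6.388×10¹¹ − 1.518×10¹² = -8.793×10¹¹ K⁴.
|P_net| = 0.39·5.67×10⁻⁸·9.161×10⁻⁵·8.793×10¹¹.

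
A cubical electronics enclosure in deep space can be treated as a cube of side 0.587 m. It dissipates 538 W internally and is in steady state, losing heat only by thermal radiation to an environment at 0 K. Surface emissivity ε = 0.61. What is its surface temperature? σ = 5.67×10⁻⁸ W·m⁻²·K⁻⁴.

Steady state: internal power = radiated power, P = εσA T⁴.
Radiating area A = 6L² = 2.067 m².
T⁴ = P/(εσA) = 538/(0.61·5.67×10⁻⁸·2.067) = 7.524×10⁹ K⁴.
T = (7.524×10⁹)^(1/4).

T ≈ 295 K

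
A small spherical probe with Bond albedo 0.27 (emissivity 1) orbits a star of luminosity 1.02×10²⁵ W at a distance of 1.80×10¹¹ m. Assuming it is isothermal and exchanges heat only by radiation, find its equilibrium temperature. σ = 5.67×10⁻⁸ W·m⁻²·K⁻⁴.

First find the stellar flux at distance d: S = L/(4πd²) = 1.02×10²⁵/(4π·(1.80×10¹¹)²) = 25.05 W/m².
For an isothermal sphere, absorbed (1−a)S·πr² = emitted σ·4πr²·T⁴, so T⁴ = (1−a)S/(4σ).
T⁴ = 0.730·25.05/(4·5.67×10⁻⁸) = 8.064×10⁷ K⁴.

T ≈ 94.8 K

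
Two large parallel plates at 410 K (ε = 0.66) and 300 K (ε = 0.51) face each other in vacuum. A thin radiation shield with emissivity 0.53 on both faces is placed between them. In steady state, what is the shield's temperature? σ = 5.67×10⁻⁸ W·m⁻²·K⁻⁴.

T_s ≈ 371 K

In steady state the net flux on the hot side equals that on the cold side.
σ(T₁⁴−T_s⁴)/D₁ = σ(T_s⁴−T₂⁴)/D₂, with D₁ = 1/ε₁+1/ε_s−1 = 2.402, D₂ = 1/ε_s+1/ε₂−1 = 2.848.
Solve for T_s⁴: T_s⁴ = (D₂·T₁⁴ + D₁·T₂⁴)/(D₁+D₂) = 1.903×10¹⁰ K⁴.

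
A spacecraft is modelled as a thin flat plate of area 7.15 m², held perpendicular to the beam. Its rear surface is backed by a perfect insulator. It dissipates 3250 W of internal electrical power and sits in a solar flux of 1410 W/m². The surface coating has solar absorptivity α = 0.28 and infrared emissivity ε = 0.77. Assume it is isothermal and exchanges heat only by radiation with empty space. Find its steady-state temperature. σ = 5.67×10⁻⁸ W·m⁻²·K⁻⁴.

At steady state, absorbed solar power + internal power = radiated power.
Absorbed: α·S·A_cross = 0.28·1410·7.150 = 2823 W (cross-section A).
Total input = 2823 + 3250 = 6073 W.
Radiated: εσ·A_surf·T⁴ with A_surf = A = 7.150 m².
T⁴ = 6073/(0.77·5.67×10⁻⁸·7.150) = 1.945×10¹⁰ K⁴.

T ≈ 373 K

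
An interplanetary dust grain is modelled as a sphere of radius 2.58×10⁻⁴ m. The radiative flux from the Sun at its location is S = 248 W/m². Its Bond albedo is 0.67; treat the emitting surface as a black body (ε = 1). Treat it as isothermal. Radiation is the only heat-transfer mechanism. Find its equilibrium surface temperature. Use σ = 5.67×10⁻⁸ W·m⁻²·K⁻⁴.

T ≈ 138 K

At equilibrium, absorbed power = emitted power.
Absorbing cross-section = πr² = 2.091×10⁻⁷ m²; emitting surface = 4πr² = 8.365×10⁻⁷ m² (ratio 4).
(1−a)S·A_cross = εσ·A_surf·T⁴  ⇒  T⁴ = (1−a)S/(4σ).
T⁴ = 0.330·248/(4·5.67×10⁻⁸) = 3.608×10⁸ K⁴.
T = (3.608×10⁸)^(1/4).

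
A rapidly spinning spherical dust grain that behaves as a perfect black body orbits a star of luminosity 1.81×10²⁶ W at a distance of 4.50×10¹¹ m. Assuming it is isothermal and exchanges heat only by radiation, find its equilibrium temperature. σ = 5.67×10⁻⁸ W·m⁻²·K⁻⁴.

T ≈ 133 K

First find the stellar flux at distance d: S = L/(4πd²) = 1.81×10²⁶/(4π·(4.50×10¹¹)²) = 71.13 W/m².
For an isothermal sphere, absorbed (1−a)S·πr² = emitted σ·4πr²·T⁴, so T⁴ = (1−a)S/(4σ).
T⁴ = 1.00·71.13/(4·5.67×10⁻⁸) = 3.136×10⁸ K⁴.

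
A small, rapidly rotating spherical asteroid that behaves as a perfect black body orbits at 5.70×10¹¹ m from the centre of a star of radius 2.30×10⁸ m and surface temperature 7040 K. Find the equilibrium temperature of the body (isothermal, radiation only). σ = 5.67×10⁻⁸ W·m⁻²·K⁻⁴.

T ≈ 100 K

The star's surface emits σT_*⁴; at distance d the flux is S = σT_*⁴(R_*/d)².
S = 5.67×10⁻⁸·(7040)⁴·(2.30×10⁸/5.70×10¹¹)² = 22.68 W/m².
For an isothermal sphere T⁴ = (1−a)S/(4σ) = 9.999×10⁷ K⁴.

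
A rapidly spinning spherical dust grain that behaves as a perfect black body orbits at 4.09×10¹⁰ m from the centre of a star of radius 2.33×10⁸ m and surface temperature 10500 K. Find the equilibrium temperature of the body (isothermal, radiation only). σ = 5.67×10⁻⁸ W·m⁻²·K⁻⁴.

T ≈ 560 K

The star's surface emits σT_*⁴; at distance d the flux is S = σT_*⁴(R_*/d)².
S = 5.67×10⁻⁸·(10500)⁴·(2.33×10⁸/4.09×10¹⁰)² = 22370 W/m².
For an isothermal sphere T⁴ = (1−a)S/(4σ) = 9.862×10¹⁰ K⁴.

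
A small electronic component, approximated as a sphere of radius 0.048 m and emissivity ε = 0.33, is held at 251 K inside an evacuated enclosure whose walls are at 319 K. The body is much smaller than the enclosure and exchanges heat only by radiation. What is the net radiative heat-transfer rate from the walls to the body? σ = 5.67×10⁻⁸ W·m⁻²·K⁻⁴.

For a small grey body in a large enclosure: P_net = εσA(T_body⁴ − T_wall⁴).
A = 4πr² = 0.02895 m²; T_body⁴ − T_wall⁴ = 3.969×10⁹ − 1.036×10¹⁰ = -6.386×10⁹ K⁴.
|P_net| = 0.33·5.67×10⁻⁸·0.02895·6.386×10⁹.

P_net ≈ 3.46 W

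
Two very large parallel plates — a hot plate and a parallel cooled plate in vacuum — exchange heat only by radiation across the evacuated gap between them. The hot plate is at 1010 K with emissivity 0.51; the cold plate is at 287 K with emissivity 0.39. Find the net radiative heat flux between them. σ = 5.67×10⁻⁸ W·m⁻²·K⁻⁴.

q ≈ 16600 W/m²

For two infinite grey parallel plates, q = σ(T₁⁴ − T₂⁴)/(1/ε₁ + 1/ε₂ − 1).
T₁⁴ − T₂⁴ = 1.041×10¹² − 6.785×10⁹ = 1.034×10¹² K⁴.
1/ε₁ + 1/ε₂ − 1 = 1.961 + 2.564 − 1 = 3.525.
q = 5.67×10⁻⁸ × 1.034×10¹² / 3.525.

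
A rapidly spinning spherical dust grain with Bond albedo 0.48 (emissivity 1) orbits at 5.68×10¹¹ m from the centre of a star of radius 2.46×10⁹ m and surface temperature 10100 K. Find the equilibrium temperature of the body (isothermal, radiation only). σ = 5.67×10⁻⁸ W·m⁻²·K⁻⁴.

The star's surface emits σT_*⁴; at distance d the flux is S = σT_*⁴(R_*/d)².
S = 5.67×10⁻⁸·(10100)⁴·(2.46×10⁹/5.68×10¹¹)² = 11070 W/m².
For an isothermal sphere T⁴ = (1−a)S/(4σ) = 2.537×10¹⁰ K⁴.

T ≈ 399 K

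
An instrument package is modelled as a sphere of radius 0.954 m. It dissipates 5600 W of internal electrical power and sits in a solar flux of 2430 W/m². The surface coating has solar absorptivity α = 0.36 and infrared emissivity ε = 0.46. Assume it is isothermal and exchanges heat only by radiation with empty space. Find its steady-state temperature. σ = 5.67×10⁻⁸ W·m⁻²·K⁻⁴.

At steady state, absorbed solar power + internal power = radiated power.
Absorbed: α·S·A_cross = 0.36·2430·2.859 = 2501 W (cross-section πr²).
Total input = 2501 + 5600 = 8101 W.
Radiated: εσ·A_surf·T⁴ with A_surf = 4πr² = 11.44 m².
T⁴ = 8101/(0.46·5.67×10⁻⁸·11.44) = 2.716×10¹⁰ K⁴.

T ≈ 406 K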